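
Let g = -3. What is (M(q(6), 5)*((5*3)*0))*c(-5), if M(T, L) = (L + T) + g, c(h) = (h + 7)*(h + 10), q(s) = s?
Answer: 0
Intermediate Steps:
c(h) = (7 + h)*(10 + h)
M(T, L) = -3 + L + T (M(T, L) = (L + T) - 3 = -3 + L + T)
(M(q(6), 5)*((5*3)*0))*c(-5) = ((-3 + 5 + 6)*((5*3)*0))*(70 + (-5)**2 + 17*(-5)) = (8*(15*0))*(70 + 25 - 85) = (8*0)*10 = 0*10 = 0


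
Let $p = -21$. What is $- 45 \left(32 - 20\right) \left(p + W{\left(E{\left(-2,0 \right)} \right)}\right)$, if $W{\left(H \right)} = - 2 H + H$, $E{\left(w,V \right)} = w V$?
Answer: $11340$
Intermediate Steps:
$E{\left(w,V \right)} = V w$
$W{\left(H \right)} = - H$
$- 45 \left(32 - 20\right) \left(p + W{\left(E{\left(-2,0 \right)} \right)}\right) = - 45 \left(32 - 20\right) \left(-21 - 0 \left(-2\right)\right) = - 45 \cdot 12 \left(-21 - 0\right) = - 45 \cdot 12 \left(-21 + 0\right) = - 45 \cdot 12 \left(-21\right) = \left(-45\right) \left(-252\right) = 11340$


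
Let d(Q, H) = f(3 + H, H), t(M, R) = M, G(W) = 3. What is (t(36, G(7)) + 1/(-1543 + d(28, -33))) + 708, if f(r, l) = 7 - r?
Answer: 1120463/1506 ≈ 744.00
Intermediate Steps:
d(Q, H) = 4 - H (d(Q, H) = 7 - (3 + H) = 7 + (-3 - H) = 4 - H)
(t(36, G(7)) + 1/(-1543 + d(28, -33))) + 708 = (36 + 1/(-1543 + (4 - 1*(-33)))) + 708 = (36 + 1/(-1543 + (4 + 33))) + 708 = (36 + 1/(-1543 + 37)) + 708 = (36 + 1/(-1506)) + 708 = (36 - 1/1506) + 708 = 54215/1506 + 708 = 1120463/1506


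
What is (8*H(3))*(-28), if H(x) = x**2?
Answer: -2016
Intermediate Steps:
(8*H(3))*(-28) = (8*3**2)*(-28) = (8*9)*(-28) = 72*(-28) = -2016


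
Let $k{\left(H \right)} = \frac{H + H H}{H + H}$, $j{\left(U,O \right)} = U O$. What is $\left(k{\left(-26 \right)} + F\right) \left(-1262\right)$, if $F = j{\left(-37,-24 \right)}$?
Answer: $-1104881$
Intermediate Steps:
$j{\left(U,O \right)} = O U$
$F = 888$ ($F = \left(-24\right) \left(-37\right) = 888$)
$k{\left(H \right)} = \frac{H + H^{2}}{2 H}$
$\left(k{\left(-26 \right)} + F\right) \left(-1262\right) = \left(\left(\frac{1}{2} + \frac{1}{2} \left(-26\right)\right) + 888\right) \left(-1262\right) = \left(\left(\frac{1}{2} - 13\right) + 888\right) \left(-1262\right) = \left(- \frac{25}{2} + 888\right) \left(-1262\right) = \frac{1751}{2} \left(-1262\right) = -1104881$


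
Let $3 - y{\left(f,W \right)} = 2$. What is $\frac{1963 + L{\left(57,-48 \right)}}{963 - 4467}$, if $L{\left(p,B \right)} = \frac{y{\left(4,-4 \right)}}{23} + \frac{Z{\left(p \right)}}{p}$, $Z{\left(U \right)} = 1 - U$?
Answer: $- \frac{1286131}{2296872} \approx -0.55995$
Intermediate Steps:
$y{\left(f,W \right)} = 1$ ($y{\left(f,W \right)} = 3 - 2 = 1$)
$L{\left(p,B \right)} = \frac{1}{23} + \frac{1 - p}{p}$ ($L{\left(p,B \right)} = 1 \cdot \frac{1}{23} + \frac{1 - p}{p} = \frac{1}{23} + \frac{1 - p}{p}$)
$\frac{1963 + L{\left(57,-48 \right)}}{963 - 4467} = \frac{1963 - \left(\frac{22}{23} - \frac{1}{57}\right)}{963 - 4467} = \frac{1963 + \left(- \frac{22}{23} + \frac{1}{57}\right)}{-3504} = \left(1963 - \frac{1231}{1311}\right) \left(- \frac{1}{3504}\right) = \frac{2572262}{1311} \left(- \frac{1}{3504}\right) = - \frac{1286131}{2296872}$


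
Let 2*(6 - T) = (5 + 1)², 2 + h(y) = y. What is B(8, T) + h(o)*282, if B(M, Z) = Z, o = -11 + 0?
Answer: -3678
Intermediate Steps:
o = -11
h(y) = -2 + y
T = -12 (T = 6 - (5 + 1)²/2 = 6 - ½*6² = 6 - ½*36 = 6 - 18 = -12)
B(8, T) + h(o)*282 = -12 + (-2 - 11)*282 = -12 - 13*282 = -12 - 3666 = -3678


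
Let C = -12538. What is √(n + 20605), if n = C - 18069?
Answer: I*√10002 ≈ 100.01*I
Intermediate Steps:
n = -30607 (n = -12538 - 18069 = -30607)
√(n + 20605) = √(-30607 + 20605) = √(-10002) = I*√10002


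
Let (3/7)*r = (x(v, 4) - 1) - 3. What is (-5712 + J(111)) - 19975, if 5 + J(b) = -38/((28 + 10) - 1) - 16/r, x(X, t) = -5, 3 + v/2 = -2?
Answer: -19962890/777 ≈ -25692.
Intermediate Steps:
v = -10 (v = -6 + 2*(-2) = -6 - 4 = -10)
r = -21 (r = 7*((-5 - 1) - 3)/3 = 7*(-6 - 3)/3 = (7/3)*(-9) = -21)
J(b) = -4091/777 (J(b) = -5 + (-38/((28 + 10) - 1) - 16/(-21)) = -5 + (-38/(38 - 1) - 16*(-1/21)) = -5 + (-38/37 + 16/21) = -5 - 206/777 = -4091/777)
(-5712 + J(111)) - 19975 = (-5712 - 4091/777) - 19975 = -4442315/777 - 19975 = -19962890/777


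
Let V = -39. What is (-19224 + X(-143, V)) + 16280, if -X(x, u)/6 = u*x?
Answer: -36406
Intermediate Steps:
X(x, u) = -6*u*x
(-19224 + X(-143, V)) + 16280 = (-19224 - 6*(-39)*(-143)) + 16280 = (-19224 - 33462) + 16280 = -52686 + 16280 = -36406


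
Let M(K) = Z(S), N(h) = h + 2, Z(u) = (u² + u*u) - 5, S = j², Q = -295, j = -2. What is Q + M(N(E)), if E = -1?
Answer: -268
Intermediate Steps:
S = 4 (S = (-2)² = 4)
Z(u) = -5 + 2*u² (Z(u) = (u² + u²) - 5 = 2*u² - 5 = -5 + 2*u²)
N(h) = 2 + h
M(K) = 27 (M(K) = -5 + 2*4² = -5 + 2*16 = -5 + 32 = 27)
Q + M(N(E)) = -295 + 27 = -268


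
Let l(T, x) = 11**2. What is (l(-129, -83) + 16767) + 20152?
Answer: 37040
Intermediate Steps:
l(T, x) = 121
(l(-129, -83) + 16767) + 20152 = (121 + 16767) + 20152 = 16888 + 20152 = 37040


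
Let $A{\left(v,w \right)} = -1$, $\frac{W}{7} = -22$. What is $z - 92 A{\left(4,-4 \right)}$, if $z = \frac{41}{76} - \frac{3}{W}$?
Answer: $\frac{541655}{5852} \approx 92.559$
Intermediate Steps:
$W = -154$ ($W = 7 \left(-22\right) = -154$)
$z = \frac{3271}{5852}$ ($z = \frac{41}{76} - \frac{3}{-154} = 41 \cdot \frac{1}{76} - - \frac{3}{154} = \frac{41}{76} + \frac{3}{154} = \frac{3271}{5852} \approx 0.55895$)
$z - 92 A{\left(4,-4 \right)} = \frac{3271}{5852} - -92 = \frac{3271}{5852} + 92 = \frac{541655}{5852}$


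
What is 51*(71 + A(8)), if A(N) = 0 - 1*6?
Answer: 3315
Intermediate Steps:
A(N) = -6 (A(N) = 0 - 6 = -6)
51*(71 + A(8)) = 51*(71 - 6) = 51*65 = 3315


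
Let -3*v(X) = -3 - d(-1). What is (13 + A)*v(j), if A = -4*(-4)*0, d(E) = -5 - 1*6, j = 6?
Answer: -104/3 ≈ -34.667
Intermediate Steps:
d(E) = -11 (d(E) = -5 - 6 = -11)
v(X) = -8/3 (v(X) = -(-3 - 1*(-11))/3 = -(-3 + 11)/3 = -⅓*8 = -8/3)
A = 0 (A = 16*0 = 0)
(13 + A)*v(j) = (13 + 0)*(-8/3) = 13*(-8/3) = -104/3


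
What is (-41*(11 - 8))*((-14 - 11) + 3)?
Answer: 2706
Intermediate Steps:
(-41*(11 - 8))*((-14 - 11) + 3) = (-41*3)*(-25 + 3) = -123*(-22) = 2706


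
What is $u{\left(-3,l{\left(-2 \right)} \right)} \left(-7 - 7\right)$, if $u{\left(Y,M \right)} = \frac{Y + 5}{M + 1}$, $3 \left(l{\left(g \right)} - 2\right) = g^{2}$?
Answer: $- \frac{84}{13} \approx -6.4615$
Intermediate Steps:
$l{\left(g \right)} = 2 + \frac{g^{2}}{3}$
$u{\left(Y,M \right)} = \frac{5 + Y}{1 + M}$
$u{\left(-3,l{\left(-2 \right)} \right)} \left(-7 - 7\right) = \frac{5 - 3}{1 + \left(2 + \frac{\left(-2\right)^{2}}{3}\right)} \left(-7 - 7\right) = \frac{1}{1 + \left(2 + \frac{1}{3} \cdot 4\right)} 2 \left(-14\right) = \frac{1}{1 + \left(2 + \frac{4}{3}\right)} 2 \left(-14\right) = \frac{1}{1 + \frac{10}{3}} \cdot 2 \left(-14\right) = \frac{1}{\frac{13}{3}} \cdot 2 \left(-14\right) = \frac{3}{13} \cdot 2 \left(-14\right) = \frac{6}{13} \left(-14\right) = - \frac{84}{13}$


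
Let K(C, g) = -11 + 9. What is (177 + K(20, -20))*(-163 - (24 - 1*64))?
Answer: -21525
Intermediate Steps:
K(C, g) = -2
(177 + K(20, -20))*(-163 - (24 - 1*64)) = (177 - 2)*(-163 - (24 - 1*64)) = 175*(-163 - (24 - 64)) = 175*(-163 - 1*(-40)) = 175*(-163 + 40) = 175*(-123) = -21525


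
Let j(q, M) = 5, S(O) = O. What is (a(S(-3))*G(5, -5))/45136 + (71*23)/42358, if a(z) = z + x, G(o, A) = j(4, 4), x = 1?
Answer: 18320877/477967672 ≈ 0.038331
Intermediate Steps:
G(o, A) = 5
a(z) = 1 + z (a(z) = z + 1 = 1 + z)
(a(S(-3))*G(5, -5))/45136 + (71*23)/42358 = ((1 - 3)*5)/45136 + (71*23)/42358 = -2*5*(1/45136) + 1633*(1/42358) = -10*1/45136 + 1633/42358 = -5/22568 + 1633/42358 = 18320877/477967672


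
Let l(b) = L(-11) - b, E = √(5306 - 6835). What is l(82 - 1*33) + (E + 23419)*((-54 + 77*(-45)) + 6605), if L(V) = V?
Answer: 72270974 + 3086*I*√1529 ≈ 7.2271e+7 + 1.2067e+5*I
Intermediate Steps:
E = I*√1529 (E = √(-1529) = I*√1529 ≈ 39.102*I)
l(b) = -11 - b
l(82 - 1*33) + (E + 23419)*((-54 + 77*(-45)) + 6605) = (-11 - (82 - 1*33)) + (I*√1529 + 23419)*((-54 + 77*(-45)) + 6605) = (-11 - (82 - 33)) + (23419 + I*√1529)*((-54 - 3465) + 6605) = (-11 - 1*49) + (23419 + I*√1529)*(-3519 + 6605) = (-11 - 49) + (23419 + I*√1529)*3086 = -60 + (72271034 + 3086*I*√1529) = 72270974 + 3086*I*√1529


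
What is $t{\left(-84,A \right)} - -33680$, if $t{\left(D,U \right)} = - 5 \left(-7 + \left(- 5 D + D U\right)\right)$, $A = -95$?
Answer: $-8285$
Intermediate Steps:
$t{\left(D,U \right)} = 35 + 25 D - 5 D U$ ($t{\left(D,U \right)} = - 5 \left(-7 - 5 D + D U\right) = 35 + 25 D - 5 D U$)
$t{\left(-84,A \right)} - -33680 = \left(35 + 25 \left(-84\right) - \left(-420\right) \left(-95\right)\right) - -33680 = \left(35 - 2100 - 39900\right) + 33680 = -41965 + 33680 = -8285$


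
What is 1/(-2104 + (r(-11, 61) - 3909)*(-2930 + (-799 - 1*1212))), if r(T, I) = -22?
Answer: 1/19420967 ≈ 5.1491e-8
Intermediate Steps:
1/(-2104 + (r(-11, 61) - 3909)*(-2930 + (-799 - 1*1212))) = 1/(-2104 + (-22 - 3909)*(-2930 + (-799 - 1*1212))) = 1/(-2104 - 3931*(-2930 + (-799 - 1212))) = 1/(-2104 - 3931*(-2930 - 2011)) = 1/(-2104 - 3931*(-4941)) = 1/(-2104 + 19423071) = 1/19420967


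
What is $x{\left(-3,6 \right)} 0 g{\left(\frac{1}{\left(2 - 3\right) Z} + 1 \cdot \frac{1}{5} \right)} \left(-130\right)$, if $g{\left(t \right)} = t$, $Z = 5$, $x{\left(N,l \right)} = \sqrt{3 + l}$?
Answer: $0$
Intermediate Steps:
$x{\left(-3,6 \right)} 0 g{\left(\frac{1}{\left(2 - 3\right) Z} + 1 \cdot \frac{1}{5} \right)} \left(-130\right) = \sqrt{3 + 6} \cdot 0 \left(\frac{1}{\left(2 - 3\right) 5} + 1 \cdot \frac{1}{5}\right) \left(-130\right) = \sqrt{9} \cdot 0 \left(\frac{1}{-1} \cdot \frac{1}{5} + 1 \cdot \frac{1}{5}\right) \left(-130\right) = 3 \cdot 0 \left(\left(-1\right) \frac{1}{5} + \frac{1}{5}\right) \left(-130\right) = 0 \left(- \frac{1}{5} + \frac{1}{5}\right) \left(-130\right) = 0 \cdot 0 \left(-130\right) = 0 \left(-130\right) = 0$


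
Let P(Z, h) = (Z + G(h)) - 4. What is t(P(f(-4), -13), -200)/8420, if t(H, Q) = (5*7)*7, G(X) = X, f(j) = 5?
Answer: 49/1684 ≈ 0.029097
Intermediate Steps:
P(Z, h) = -4 + Z + h (P(Z, h) = (Z + h) - 4 = -4 + Z + h)
t(H, Q) = 245 (t(H, Q) = 35*7 = 245)
t(P(f(-4), -13), -200)/8420 = 245/8420 = 245*(1/8420) = 49/1684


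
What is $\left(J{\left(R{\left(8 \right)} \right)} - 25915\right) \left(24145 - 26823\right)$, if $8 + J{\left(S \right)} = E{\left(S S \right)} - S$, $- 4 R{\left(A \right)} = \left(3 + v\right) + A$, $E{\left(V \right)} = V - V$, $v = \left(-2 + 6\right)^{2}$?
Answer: $\frac{138807435}{2} \approx 6.9404 \cdot 10^{7}$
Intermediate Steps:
$v = 16$ ($v = 4^{2} = 16$)
$E{\left(V \right)} = 0$
$R{\left(A \right)} = - \frac{19}{4} - \frac{A}{4}$ ($R{\left(A \right)} = - \frac{\left(3 + 16\right) + A}{4} = - \frac{19 + A}{4} = - \frac{19}{4} - \frac{A}{4}$)
$J{\left(S \right)} = -8 - S$ ($J{\left(S \right)} = -8 + \left(0 - S\right) = -8 - S$)
$\left(J{\left(R{\left(8 \right)} \right)} - 25915\right) \left(24145 - 26823\right) = \left(\left(-8 - \left(- \frac{19}{4} - 2\right)\right) - 25915\right) \left(24145 - 26823\right) = \left(\left(-8 - \left(- \frac{19}{4} - 2\right)\right) - 25915\right) \left(-2678\right) = \left(\left(-8 - - \frac{27}{4}\right) - 25915\right) \left(-2678\right) = \left(\left(-8 + \frac{27}{4}\right) - 25915\right) \left(-2678\right) = \left(- \frac{5}{4} - 25915\right) \left(-2678\right) = \left(- \frac{103665}{4}\right) \left(-2678\right) = \frac{138807435}{2}$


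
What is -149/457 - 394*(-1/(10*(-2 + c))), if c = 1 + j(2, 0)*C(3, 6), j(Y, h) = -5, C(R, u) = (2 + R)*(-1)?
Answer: 72149/54840 ≈ 1.3156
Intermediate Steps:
C(R, u) = -2 - R
c = 26 (c = 1 - 5*(-2 - 1*3) = 1 - 5*(-2 - 3) = 1 - 5*(-5) = 1 + 25 = 26)
-149/457 - 394*(-1/(10*(-2 + c))) = -149/457 - 394*(-1/(10*(-2 + 26))) = -149*1/457 - 394/((-10*24)) = -149/457 - 394/(-240) = -149/457 - 394*(-1/240) = -149/457 + 197/120 = 72149/54840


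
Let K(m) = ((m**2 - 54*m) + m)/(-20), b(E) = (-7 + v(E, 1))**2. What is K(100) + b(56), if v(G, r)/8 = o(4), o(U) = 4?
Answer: 390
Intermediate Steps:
v(G, r) = 32 (v(G, r) = 8*4 = 32)
b(E) = 625 (b(E) = (-7 + 32)**2 = 25**2 = 625)
K(m) = -m**2/20 + 53*m/20 (K(m) = (m**2 - 53*m)*(-1/20) = -m**2/20 + 53*m/20)
K(100) + b(56) = (1/20)*100*(53 - 1*100) + 625 = (1/20)*100*(53 - 100) + 625 = (1/20)*100*(-47) + 625 = -235 + 625 = 390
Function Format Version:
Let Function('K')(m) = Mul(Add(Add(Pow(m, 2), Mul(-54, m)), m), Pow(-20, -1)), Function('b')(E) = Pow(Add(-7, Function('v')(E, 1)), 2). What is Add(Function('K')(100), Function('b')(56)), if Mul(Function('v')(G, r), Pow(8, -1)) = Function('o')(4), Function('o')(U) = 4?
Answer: 390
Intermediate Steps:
Function('v')(G, r) = 32 (Function('v')(G, r) = Mul(8, 4) = 32)
Function('b')(E) = 625 (Function('b')(E) = Pow(Add(-7, 32), 2) = Pow(25, 2) = 625)
Function('K')(m) = Add(Mul(Rational(-1, 20), Pow(m, 2)), Mul(Rational(53, 20), m)) (Function('K')(m) = Mul(Add(Pow(m, 2), Mul(-53, m)), Rational(-1, 20)) = Add(Mul(Rational(-1, 20), Pow(m, 2)), Mul(Rational(53, 20), m)))
Add(Function('K')(100), Function('b')(56)) = Add(Mul(Rational(1, 20), 100, Add(53, Mul(-1, 100))), 625) = Add(Mul(Rational(1, 20), 100, Add(53, -100)), 625) = Add(Mul(Rational(1, 20), 100, -47), 625) = Add(-235, 625) = 390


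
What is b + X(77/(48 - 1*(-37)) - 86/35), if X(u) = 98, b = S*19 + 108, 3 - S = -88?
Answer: 1935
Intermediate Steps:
S = 91 (S = 3 - 1*(-88) = 3 + 88 = 91)
b = 1837 (b = 91*19 + 108 = 1729 + 108 = 1837)
b + X(77/(48 - 1*(-37)) - 86/35) = 1837 + 98 = 1935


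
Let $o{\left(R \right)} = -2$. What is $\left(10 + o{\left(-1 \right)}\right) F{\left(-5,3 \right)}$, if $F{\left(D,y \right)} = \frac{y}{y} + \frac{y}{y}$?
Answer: $16$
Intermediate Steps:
$F{\left(D,y \right)} = 2$ ($F{\left(D,y \right)} = 1 + 1 = 2$)
$\left(10 + o{\left(-1 \right)}\right) F{\left(-5,3 \right)} = \left(10 - 2\right) 2 = 8 \cdot 2 = 16$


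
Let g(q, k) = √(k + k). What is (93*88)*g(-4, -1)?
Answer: 8184*I*√2 ≈ 11574.0*I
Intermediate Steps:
g(q, k) = √2*√k (g(q, k) = √(2*k) = √2*√k)
(93*88)*g(-4, -1) = (93*88)*(√2*√(-1)) = 8184*(√2*I) = 8184*(I*√2) = 8184*I*√2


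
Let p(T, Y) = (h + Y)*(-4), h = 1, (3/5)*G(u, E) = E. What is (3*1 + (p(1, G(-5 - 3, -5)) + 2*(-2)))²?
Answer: 7225/9 ≈ 802.78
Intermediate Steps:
G(u, E) = 5*E/3
p(T, Y) = -4 - 4*Y (p(T, Y) = (1 + Y)*(-4) = -4 - 4*Y)
(3*1 + (p(1, G(-5 - 3, -5)) + 2*(-2)))² = (3*1 + ((-4 - 20*(-5)/3) + 2*(-2)))² = (3 + ((-4 - 4*(-25/3)) - 4))² = (3 + ((-4 + 100/3) - 4))² = (3 + (88/3 - 4))² = (3 + 76/3)² = (85/3)² = 7225/9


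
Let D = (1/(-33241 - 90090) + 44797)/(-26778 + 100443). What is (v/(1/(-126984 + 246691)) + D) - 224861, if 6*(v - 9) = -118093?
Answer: -4755062346583978487/2018928470 ≈ -2.3552e+9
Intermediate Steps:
v = -118039/6 (v = 9 + (1/6)*(-118093) = 9 - 118093/6 = -118039/6 ≈ -19673.)
D = 1841619602/3028392705 (D = (1/(-123331) + 44797)/73665 = (-1/123331 + 44797)*(1/73665) = (5524858806/123331)*(1/73665) = 1841619602/3028392705 ≈ 0.60812)
(v/(1/(-126984 + 246691)) + D) - 224861 = (-118039/(6*(1/(-126984 + 246691))) + 1841619602/3028392705) - 224861 = (-118039/(6*(1/119707)) + 1841619602/3028392705) - 224861 = (-118039/(6*1/119707) + 1841619602/3028392705) - 224861 = (-118039/6*119707 + 1841619602/3028392705) - 224861 = (-14130094573/6 + 1841619602/3028392705) - 224861 = -4754608368309285817/2018928470 - 224861 = -4755062346583978487/2018928470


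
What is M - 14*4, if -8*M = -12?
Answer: -109/2 ≈ -54.500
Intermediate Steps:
M = 3/2 (M = -⅛*(-12) = 3/2 ≈ 1.5000)
M - 14*4 = 3/2 - 14*4 = 3/2 - 56 = -109/2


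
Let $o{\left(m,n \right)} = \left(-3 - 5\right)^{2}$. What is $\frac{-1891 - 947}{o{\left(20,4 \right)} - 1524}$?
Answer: $\frac{1419}{730} \approx 1.9438$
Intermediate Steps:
$o{\left(m,n \right)} = 64$ ($o{\left(m,n \right)} = \left(-8\right)^{2} = 64$)
$\frac{-1891 - 947}{o{\left(20,4 \right)} - 1524} = \frac{-1891 - 947}{64 - 1524} = - \frac{2838}{-1460} = \left(-2838\right) \left(- \frac{1}{1460}\right) = \frac{1419}{730}$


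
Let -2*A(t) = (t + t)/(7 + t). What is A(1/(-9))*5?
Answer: 5/62 ≈ 0.080645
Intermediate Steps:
A(t) = -t/(7 + t) (A(t) = -(t + t)/(2*(7 + t)) = -2*t/(2*(7 + t)) = -t/(7 + t))
A(1/(-9))*5 = -1/(-9)/(7 + 1/(-9))*5 = -1*(-⅑)/(7 + 1*(-⅑))*5 = -1*(-⅑)/(7 - ⅑)*5 = -1*(-⅑)/62/9*5 = -1*(-⅑)*9/62*5 = (1/62)*5 = 5/62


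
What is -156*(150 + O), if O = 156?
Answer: -47736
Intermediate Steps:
-156*(150 + O) = -156*(150 + 156) = -156*306 = -47736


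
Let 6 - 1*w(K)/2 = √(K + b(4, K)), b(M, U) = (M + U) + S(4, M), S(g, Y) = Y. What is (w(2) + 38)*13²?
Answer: 8450 - 676*√3 ≈ 7279.1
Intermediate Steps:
b(M, U) = U + 2*M (b(M, U) = (M + U) + M = U + 2*M)
w(K) = 12 - 2*√(8 + 2*K) (w(K) = 12 - 2*√(K + (K + 2*4)) = 12 - 2*√(K + (K + 8)) = 12 - 2*√(K + (8 + K)) = 12 - 2*√(8 + 2*K))
(w(2) + 38)*13² = ((12 - 2*√(8 + 2*2)) + 38)*13² = ((12 - 2*√(8 + 4)) + 38)*169 = ((12 - 4*√3) + 38)*169 = (50 - 4*√3)*169 = 8450 - 676*√3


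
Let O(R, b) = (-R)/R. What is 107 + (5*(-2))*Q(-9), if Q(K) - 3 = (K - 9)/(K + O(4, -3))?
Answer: 59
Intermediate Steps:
O(R, b) = -1
Q(K) = 3 + (-9 + K)/(-1 + K) (Q(K) = 3 + (K - 9)/(K - 1) = 3 + (-9 + K)/(-1 + K))
107 + (5*(-2))*Q(-9) = 107 + (5*(-2))*(4*(-3 - 9)/(-1 - 9)) = 107 - 40*(-12)/(-10) = 107 - 40*(-1)*(-12)/10 = 107 - 10*24/5 = 107 - 48 = 59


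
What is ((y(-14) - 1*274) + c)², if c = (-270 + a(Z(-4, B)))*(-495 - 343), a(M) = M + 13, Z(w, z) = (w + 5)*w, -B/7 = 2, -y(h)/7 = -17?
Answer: 47769784969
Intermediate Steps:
y(h) = 119 (y(h) = -7*(-17) = 119)
B = -14 (B = -7*2 = -14)
Z(w, z) = w*(5 + w) (Z(w, z) = (5 + w)*w = w*(5 + w))
a(M) = 13 + M
c = 218718 (c = (-270 + (13 - 4*(5 - 4)))*(-495 - 343) = (-270 + (13 - 4*1))*(-838) = (-270 + (13 - 4))*(-838) = (-270 + 9)*(-838) = -261*(-838) = 218718)
((y(-14) - 1*274) + c)² = ((119 - 1*274) + 218718)² = ((119 - 274) + 218718)² = (-155 + 218718)² = 218563² = 47769784969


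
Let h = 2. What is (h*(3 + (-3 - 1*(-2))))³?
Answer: 64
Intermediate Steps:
(h*(3 + (-3 - 1*(-2))))³ = (2*(3 + (-3 - 1*(-2))))³ = (2*(3 + (-3 + 2)))³ = (2*(3 - 1))³ = (2*2)³ = 4³ = 64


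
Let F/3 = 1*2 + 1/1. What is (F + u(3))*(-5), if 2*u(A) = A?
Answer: -105/2 ≈ -52.500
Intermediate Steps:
u(A) = A/2
F = 9 (F = 3*(1*2 + 1/1) = 3*(2 + 1) = 3*3 = 9)
(F + u(3))*(-5) = (9 + (½)*3)*(-5) = (9 + 3/2)*(-5) = (21/2)*(-5) = -105/2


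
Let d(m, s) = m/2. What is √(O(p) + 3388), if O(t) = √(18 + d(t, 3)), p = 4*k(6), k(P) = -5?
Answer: √(3388 + 2*√2) ≈ 58.231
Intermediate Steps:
d(m, s) = m/2 (d(m, s) = m*(½) = m/2)
p = -20 (p = 4*(-5) = -20)
O(t) = √(18 + t/2)
√(O(p) + 3388) = √(√(72 + 2*(-20))/2 + 3388) = √(√(72 - 40)/2 + 3388) = √(√32/2 + 3388) = √((4*√2)/2 + 3388) = √(2*√2 + 3388) = √(3388 + 2*√2)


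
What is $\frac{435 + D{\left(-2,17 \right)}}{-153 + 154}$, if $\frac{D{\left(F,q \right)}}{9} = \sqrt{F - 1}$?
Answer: $435 + 9 i \sqrt{3} \approx 435.0 + 15.588 i$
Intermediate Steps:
$D{\left(F,q \right)} = 9 \sqrt{-1 + F}$ ($D{\left(F,q \right)} = 9 \sqrt{F - 1} = 9 \sqrt{-1 + F}$)
$\frac{435 + D{\left(-2,17 \right)}}{-153 + 154} = \frac{435 + 9 \sqrt{-1 - 2}}{-153 + 154} = \frac{435 + 9 \sqrt{-3}}{1} = \left(435 + 9 i \sqrt{3}\right) 1 = 435 + 9 i \sqrt{3}$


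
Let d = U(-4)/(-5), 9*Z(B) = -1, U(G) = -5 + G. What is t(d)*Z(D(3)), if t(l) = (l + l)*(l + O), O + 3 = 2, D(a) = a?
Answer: -8/25 ≈ -0.32000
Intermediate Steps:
Z(B) = -⅑ (Z(B) = (⅑)*(-1) = -⅑)
O = -1 (O = -3 + 2 = -1)
d = 9/5 (d = (-5 - 4)/(-5) = -9*(-⅕) = 9/5 ≈ 1.8000)
t(l) = 2*l*(-1 + l) (t(l) = (l + l)*(l - 1) = (2*l)*(-1 + l) = 2*l*(-1 + l))
t(d)*Z(D(3)) = (2*(9/5)*(-1 + 9/5))*(-⅑) = (2*(9/5)*(⅘))*(-⅑) = (72/25)*(-⅑) = -8/25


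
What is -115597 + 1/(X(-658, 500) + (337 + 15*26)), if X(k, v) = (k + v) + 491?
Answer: -122532819/1060 ≈ -1.1560e+5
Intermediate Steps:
X(k, v) = 491 + k + v
-115597 + 1/(X(-658, 500) + (337 + 15*26)) = -115597 + 1/((491 - 658 + 500) + (337 + 15*26)) = -115597 + 1/(333 + (337 + 390)) = -115597 + 1/(333 + 727) = -115597 + 1/1060 = -122532819/1060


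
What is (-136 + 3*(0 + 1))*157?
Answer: -20881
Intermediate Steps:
(-136 + 3*(0 + 1))*157 = (-136 + 3*1)*157 = (-136 + 3)*157 = -133*157 = -20881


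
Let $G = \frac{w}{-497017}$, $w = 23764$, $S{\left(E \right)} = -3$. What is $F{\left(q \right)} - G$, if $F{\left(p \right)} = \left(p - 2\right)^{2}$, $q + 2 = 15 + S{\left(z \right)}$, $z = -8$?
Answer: $\frac{31832852}{497017} \approx 64.048$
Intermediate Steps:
$q = 10$ ($q = -2 + \left(15 - 3\right) = -2 + 12 = 10$)
$F{\left(p \right)} = \left(-2 + p\right)^{2}$
$G = - \frac{23764}{497017}$ ($G = \frac{23764}{-497017} = 23764 \left(- \frac{1}{497017}\right) = - \frac{23764}{497017} \approx -0.047813$)
$F{\left(q \right)} - G = \left(-2 + 10\right)^{2} - - \frac{23764}{497017} = 8^{2} + \frac{23764}{497017} = 64 + \frac{23764}{497017} = \frac{31832852}{497017}$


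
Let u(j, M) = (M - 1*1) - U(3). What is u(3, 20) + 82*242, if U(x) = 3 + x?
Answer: 19857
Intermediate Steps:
u(j, M) = -7 + M (u(j, M) = (M - 1*1) - (3 + 3) = (M - 1) - 1*6 = (-1 + M) - 6 = -7 + M)
u(3, 20) + 82*242 = (-7 + 20) + 82*242 = 13 + 19844 = 19857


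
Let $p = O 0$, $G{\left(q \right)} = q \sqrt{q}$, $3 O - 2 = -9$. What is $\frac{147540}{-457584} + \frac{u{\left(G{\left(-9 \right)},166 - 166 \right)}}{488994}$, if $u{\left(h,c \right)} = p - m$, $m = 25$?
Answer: $- \frac{3006567265}{9323159604} \approx -0.32248$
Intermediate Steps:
$O = - \frac{7}{3}$ ($O = \frac{2}{3} + \frac{1}{3} \left(-9\right) = \frac{2}{3} - 3 = - \frac{7}{3} \approx -2.3333$)
$G{\left(q \right)} = q^{\frac{3}{2}}$
$p = 0$ ($p = \left(- \frac{7}{3}\right) 0 = 0$)
$u{\left(h,c \right)} = -25$ ($u{\left(h,c \right)} = 0 - 25 = -25$)
$\frac{147540}{-457584} + \frac{u{\left(G{\left(-9 \right)},166 - 166 \right)}}{488994} = \frac{147540}{-457584} - \frac{25}{488994} = 147540 \left(- \frac{1}{457584}\right) - \frac{25}{488994} = - \frac{12295}{38132} - \frac{25}{488994} = - \frac{3006567265}{9323159604}$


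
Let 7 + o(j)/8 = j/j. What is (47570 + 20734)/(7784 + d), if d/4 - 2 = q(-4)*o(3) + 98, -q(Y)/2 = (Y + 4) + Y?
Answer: 2846/277 ≈ 10.274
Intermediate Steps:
o(j) = -48 (o(j) = -56 + 8*(j/j) = -56 + 8*1 = -56 + 8 = -48)
q(Y) = -8 - 4*Y (q(Y) = -2*((Y + 4) + Y) = -2*((4 + Y) + Y) = -2*(4 + 2*Y) = -8 - 4*Y)
d = -1136 (d = 8 + 4*((-8 - 4*(-4))*(-48) + 98) = 8 + 4*((-8 + 16)*(-48) + 98) = 8 + 4*(8*(-48) + 98) = 8 + 4*(-384 + 98) = 8 + 4*(-286) = 8 - 1144 = -1136)
(47570 + 20734)/(7784 + d) = (47570 + 20734)/(7784 - 1136) = 68304/6648 = 68304*(1/6648) = 2846/277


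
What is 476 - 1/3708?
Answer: 1765007/3708 ≈ 476.00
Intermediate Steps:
476 - 1/3708 = 1765007/3708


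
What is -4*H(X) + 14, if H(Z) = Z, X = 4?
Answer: -2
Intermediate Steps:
-4*H(X) + 14 = -4*4 + 14 = -16 + 14 = -2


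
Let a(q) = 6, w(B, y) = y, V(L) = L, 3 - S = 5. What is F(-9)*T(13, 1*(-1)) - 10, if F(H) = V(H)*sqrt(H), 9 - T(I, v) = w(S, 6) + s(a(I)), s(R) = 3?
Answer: -10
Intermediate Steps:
S = -2 (S = 3 - 1*5 = 3 - 5 = -2)
T(I, v) = 0 (T(I, v) = 9 - (6 + 3) = 9 - 1*9 = 9 - 9 = 0)
F(H) = H**(3/2) (F(H) = H*sqrt(H) = H**(3/2))
F(-9)*T(13, 1*(-1)) - 10 = (-9)**(3/2)*0 - 10 = -27*I*0 - 10 = 0 - 10 = -10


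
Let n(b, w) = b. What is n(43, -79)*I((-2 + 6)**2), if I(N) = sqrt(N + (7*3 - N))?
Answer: 43*sqrt(21) ≈ 197.05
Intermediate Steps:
I(N) = sqrt(21) (I(N) = sqrt(N + (21 - N)) = sqrt(21))
n(43, -79)*I((-2 + 6)**2) = 43*sqrt(21)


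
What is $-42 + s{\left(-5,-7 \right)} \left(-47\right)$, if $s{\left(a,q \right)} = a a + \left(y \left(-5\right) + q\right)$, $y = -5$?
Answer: $-2063$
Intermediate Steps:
$s{\left(a,q \right)} = 25 + q + a^{2}$ ($s{\left(a,q \right)} = a a + \left(\left(-5\right) \left(-5\right) + q\right) = a^{2} + \left(25 + q\right) = 25 + q + a^{2}$)
$-42 + s{\left(-5,-7 \right)} \left(-47\right) = -42 + \left(25 - 7 + \left(-5\right)^{2}\right) \left(-47\right) = -42 + \left(25 - 7 + 25\right) \left(-47\right) = -42 + 43 \left(-47\right) = -42 - 2021 = -2063$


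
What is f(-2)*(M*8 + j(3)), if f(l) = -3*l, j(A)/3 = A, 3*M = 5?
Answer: 134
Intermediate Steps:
M = 5/3 (M = (1/3)*5 = 5/3 ≈ 1.6667)
j(A) = 3*A
f(-2)*(M*8 + j(3)) = (-3*(-2))*((5/3)*8 + 3*3) = 6*(40/3 + 9) = 6*(67/3) = 134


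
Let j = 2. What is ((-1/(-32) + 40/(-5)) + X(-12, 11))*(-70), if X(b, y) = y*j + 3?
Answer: -19075/16 ≈ -1192.2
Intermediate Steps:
X(b, y) = 3 + 2*y (X(b, y) = y*2 + 3 = 2*y + 3 = 3 + 2*y)
((-1/(-32) + 40/(-5)) + X(-12, 11))*(-70) = ((-1/(-32) + 40/(-5)) + (3 + 2*11))*(-70) = ((-1*(-1/32) + 40*(-⅕)) + (3 + 22))*(-70) = ((1/32 - 8) + 25)*(-70) = (-255/32 + 25)*(-70) = (545/32)*(-70) = -19075/16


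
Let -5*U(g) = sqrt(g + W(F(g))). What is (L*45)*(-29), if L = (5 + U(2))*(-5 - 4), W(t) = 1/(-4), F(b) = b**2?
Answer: 58725 - 2349*sqrt(7)/2 ≈ 55618.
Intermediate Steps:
W(t) = -1/4
U(g) = -sqrt(-1/4 + g)/5 (U(g) = -sqrt(g - 1/4)/5 = -sqrt(-1/4 + g)/5)
L = -45 + 9*sqrt(7)/10 (L = (5 - sqrt(-1 + 4*2)/10)*(-5 - 4) = (5 - sqrt(-1 + 8)/10)*(-9) = (5 - sqrt(7)/10)*(-9) = -45 + 9*sqrt(7)/10 ≈ -42.619)
(L*45)*(-29) = ((-45 + 9*sqrt(7)/10)*45)*(-29) = (-2025 + 81*sqrt(7)/2)*(-29) = 58725 - 2349*sqrt(7)/2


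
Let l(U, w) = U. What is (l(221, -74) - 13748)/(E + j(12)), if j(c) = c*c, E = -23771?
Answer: 13527/23627 ≈ 0.57252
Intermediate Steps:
j(c) = c²
(l(221, -74) - 13748)/(E + j(12)) = (221 - 13748)/(-23771 + 12²) = -13527/(-23771 + 144) = -13527/(-23627) = -13527*(-1/23627) = 13527/23627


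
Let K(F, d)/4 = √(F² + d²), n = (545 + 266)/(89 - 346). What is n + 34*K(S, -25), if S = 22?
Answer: -811/257 + 136*√1109 ≈ 4525.9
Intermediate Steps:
n = -811/257 (n = 811/(-257) = 811*(-1/257) = -811/257 ≈ -3.1556)
K(F, d) = 4*√(F² + d²)
n + 34*K(S, -25) = -811/257 + 34*(4*√(22² + (-25)²)) = -811/257 + 34*(4*√(484 + 625)) = -811/257 + 34*(4*√1109) = -811/257 + 136*√1109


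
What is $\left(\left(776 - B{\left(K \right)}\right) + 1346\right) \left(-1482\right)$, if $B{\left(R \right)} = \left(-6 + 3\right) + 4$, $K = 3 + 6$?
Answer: $-3143322$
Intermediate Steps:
$K = 9$
$B{\left(R \right)} = 1$ ($B{\left(R \right)} = -3 + 4 = 1$)
$\left(\left(776 - B{\left(K \right)}\right) + 1346\right) \left(-1482\right) = \left(\left(776 - 1\right) + 1346\right) \left(-1482\right) = \left(775 + 1346\right) \left(-1482\right) = 2121 \left(-1482\right) = -3143322$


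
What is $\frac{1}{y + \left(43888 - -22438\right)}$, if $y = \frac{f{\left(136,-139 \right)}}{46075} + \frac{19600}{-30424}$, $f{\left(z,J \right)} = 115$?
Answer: $\frac{35044645}{2324348634989} \approx 1.5077 \cdot 10^{-5}$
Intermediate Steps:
$y = - \frac{22489281}{35044645}$ ($y = \frac{115}{46075} + \frac{19600}{-30424} = 115 \cdot \frac{1}{46075} + 19600 \left(- \frac{1}{30424}\right) = \frac{23}{9215} - \frac{2450}{3803} = - \frac{22489281}{35044645} \approx -0.64173$)
$\frac{1}{y + \left(43888 - -22438\right)} = \frac{1}{- \frac{22489281}{35044645} + \left(43888 - -22438\right)} = \frac{1}{- \frac{22489281}{35044645} + \left(43888 + 22438\right)} = \frac{1}{- \frac{22489281}{35044645} + 66326} = \frac{1}{\frac{2324348634989}{35044645}} = \frac{35044645}{2324348634989}$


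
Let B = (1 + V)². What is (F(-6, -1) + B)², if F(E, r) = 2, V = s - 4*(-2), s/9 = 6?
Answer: 15768841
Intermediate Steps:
s = 54 (s = 9*6 = 54)
V = 62 (V = 54 - 4*(-2) = 54 + 8 = 62)
B = 3969 (B = (1 + 62)² = 63² = 3969)
(F(-6, -1) + B)² = (2 + 3969)² = 3971² = 15768841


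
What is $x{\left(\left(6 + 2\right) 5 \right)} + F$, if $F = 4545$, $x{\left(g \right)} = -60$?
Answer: $4485$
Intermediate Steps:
$x{\left(\left(6 + 2\right) 5 \right)} + F = -60 + 4545 = 4485$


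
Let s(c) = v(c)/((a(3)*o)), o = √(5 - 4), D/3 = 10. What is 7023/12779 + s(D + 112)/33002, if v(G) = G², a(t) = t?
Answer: 476497447/632598837 ≈ 0.75324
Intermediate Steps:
D = 30 (D = 3*10 = 30)
o = 1 (o = √1 = 1)
s(c) = c²/3 (s(c) = c²/((3*1)) = c²/3)
7023/12779 + s(D + 112)/33002 = 7023/12779 + ((30 + 112)²/3)/33002 = 7023*(1/12779) + ((⅓)*142²)*(1/33002) = 7023/12779 + ((⅓)*20164)*(1/33002) = 7023/12779 + (20164/3)*(1/33002) = 7023/12779 + 10082/49503 = 476497447/632598837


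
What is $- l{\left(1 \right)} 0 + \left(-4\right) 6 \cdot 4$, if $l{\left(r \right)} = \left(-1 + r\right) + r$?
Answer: $-96$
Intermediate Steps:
$l{\left(r \right)} = -1 + 2 r$
$- l{\left(1 \right)} 0 + \left(-4\right) 6 \cdot 4 = - (-1 + 2 \cdot 1) 0 + \left(-4\right) 6 \cdot 4 = - (-1 + 2) 0 - 96 = \left(-1\right) 1 \cdot 0 - 96 = \left(-1\right) 0 - 96 = 0 - 96 = -96$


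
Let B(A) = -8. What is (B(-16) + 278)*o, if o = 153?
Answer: 41310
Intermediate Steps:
(B(-16) + 278)*o = (-8 + 278)*153 = 270*153 = 41310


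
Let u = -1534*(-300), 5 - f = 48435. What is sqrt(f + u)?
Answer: sqrt(411770) ≈ 641.69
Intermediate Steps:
f = -48430 (f = 5 - 1*48435 = 5 - 48435 = -48430)
u = 460200
sqrt(f + u) = sqrt(-48430 + 460200) = sqrt(411770)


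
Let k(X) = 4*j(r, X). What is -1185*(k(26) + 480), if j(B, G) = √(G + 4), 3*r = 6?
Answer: -568800 - 4740*√30 ≈ -5.9476e+5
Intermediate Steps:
r = 2 (r = (⅓)*6 = 2)
j(B, G) = √(4 + G)
k(X) = 4*√(4 + X)
-1185*(k(26) + 480) = -1185*(4*√(4 + 26) + 480) = -1185*(4*√30 + 480) = -1185*(480 + 4*√30) = -568800 - 4740*√30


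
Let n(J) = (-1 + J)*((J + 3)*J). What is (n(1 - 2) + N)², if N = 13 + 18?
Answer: 1225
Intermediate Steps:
n(J) = J*(-1 + J)*(3 + J) (n(J) = (-1 + J)*((3 + J)*J) = (-1 + J)*(J*(3 + J)) = J*(-1 + J)*(3 + J))
N = 31
(n(1 - 2) + N)² = ((1 - 2)*(-3 + (1 - 2)² + 2*(1 - 2)) + 31)² = (-(-3 + (-1)² + 2*(-1)) + 31)² = (-(-3 + 1 - 2) + 31)² = (-1*(-4) + 31)² = (4 + 31)² = 35² = 1225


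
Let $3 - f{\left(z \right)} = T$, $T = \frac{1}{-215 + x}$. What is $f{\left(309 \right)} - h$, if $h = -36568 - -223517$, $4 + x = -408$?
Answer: $- \frac{117215141}{627} \approx -1.8695 \cdot 10^{5}$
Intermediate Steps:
$x = -412$ ($x = -4 - 408 = -412$)
$h = 186949$ ($h = -36568 + 223517 = 186949$)
$T = - \frac{1}{627}$ ($T = \frac{1}{-215 - 412} = \frac{1}{-627} = - \frac{1}{627} \approx -0.0015949$)
$f{\left(z \right)} = \frac{1882}{627}$ ($f{\left(z \right)} = 3 - - \frac{1}{627} = 3 + \frac{1}{627} = \frac{1882}{627}$)
$f{\left(309 \right)} - h = \frac{1882}{627} - 186949 = - \frac{117215141}{627}$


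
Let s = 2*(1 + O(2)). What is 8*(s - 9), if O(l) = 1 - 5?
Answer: -120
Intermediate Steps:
O(l) = -4
s = -6 (s = 2*(1 - 4) = 2*(-3) = -6)
8*(s - 9) = 8*(-6 - 9) = 8*(-15) = -120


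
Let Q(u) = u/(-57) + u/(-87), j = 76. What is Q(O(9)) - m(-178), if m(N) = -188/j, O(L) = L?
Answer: 1219/551 ≈ 2.2123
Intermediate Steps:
Q(u) = -16*u/551 (Q(u) = u*(-1/57) + u*(-1/87) = -u/57 - u/87 = -16*u/551)
m(N) = -47/19 (m(N) = -188/76 = -188*1/76 = -47/19)
Q(O(9)) - m(-178) = -16/551*9 - 1*(-47/19) = -144/551 + 47/19 = 1219/551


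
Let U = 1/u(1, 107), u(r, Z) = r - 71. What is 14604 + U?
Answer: 1022279/70 ≈ 14604.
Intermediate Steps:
u(r, Z) = -71 + r
U = -1/70 (U = 1/(-71 + 1) = 1/(-70) = -1/70 ≈ -0.014286)
14604 + U = 14604 - 1/70 = 1022279/70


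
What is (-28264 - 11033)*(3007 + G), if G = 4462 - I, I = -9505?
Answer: -667027278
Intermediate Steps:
G = 13967 (G = 4462 - 1*(-9505) = 4462 + 9505 = 13967)
(-28264 - 11033)*(3007 + G) = (-28264 - 11033)*(3007 + 13967) = -39297*16974 = -667027278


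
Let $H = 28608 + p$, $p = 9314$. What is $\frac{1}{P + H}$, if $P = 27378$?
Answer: $\frac{1}{65300} \approx 1.5314 \cdot 10^{-5}$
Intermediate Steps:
$H = 37922$ ($H = 28608 + 9314 = 37922$)
$\frac{1}{P + H} = \frac{1}{27378 + 37922} = \frac{1}{65300}$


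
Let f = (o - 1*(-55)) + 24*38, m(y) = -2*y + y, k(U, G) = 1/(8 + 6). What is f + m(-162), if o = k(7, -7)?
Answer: 15807/14 ≈ 1129.1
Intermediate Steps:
k(U, G) = 1/14
o = 1/14 ≈ 0.071429
m(y) = -y
f = 13539/14 (f = (1/14 - 1*(-55)) + 24*38 = (1/14 + 55) + 912 = 771/14 + 912 = 13539/14 ≈ 967.07)
f + m(-162) = 13539/14 - 1*(-162) = 13539/14 + 162 = 15807/14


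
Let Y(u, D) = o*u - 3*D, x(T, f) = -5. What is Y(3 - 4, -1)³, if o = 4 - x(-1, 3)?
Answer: -216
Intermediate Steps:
o = 9 (o = 4 - 1*(-5) = 4 + 5 = 9)
Y(u, D) = -3*D + 9*u (Y(u, D) = 9*u - 3*D = -3*D + 9*u)
Y(3 - 4, -1)³ = (-3*(-1) + 9*(3 - 4))³ = (3 + 9*(-1))³ = (3 - 9)³ = (-6)³ = -216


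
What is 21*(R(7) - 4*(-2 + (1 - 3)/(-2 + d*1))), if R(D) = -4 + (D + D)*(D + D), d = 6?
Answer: 4242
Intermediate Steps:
R(D) = -4 + 4*D² (R(D) = -4 + (2*D)*(2*D) = -4 + 4*D²)
21*(R(7) - 4*(-2 + (1 - 3)/(-2 + d*1))) = 21*((-4 + 4*7²) - 4*(-2 + (1 - 3)/(-2 + 6*1))) = 21*((-4 + 4*49) - 4*(-2 - 2/(-2 + 6))) = 21*((-4 + 196) - 4*(-2 - 2/4)) = 21*(192 - 4*(-2 - 2*¼)) = 21*(192 - 4*(-2 - ½)) = 21*(192 - 4*(-5/2)) = 21*(192 + 10) = 21*202 = 4242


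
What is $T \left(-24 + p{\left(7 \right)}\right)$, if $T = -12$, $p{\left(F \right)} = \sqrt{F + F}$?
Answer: $288 - 12 \sqrt{14} \approx 243.1$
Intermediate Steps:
$p{\left(F \right)} = \sqrt{2} \sqrt{F}$ ($p{\left(F \right)} = \sqrt{2 F} = \sqrt{2} \sqrt{F}$)
$T \left(-24 + p{\left(7 \right)}\right) = - 12 \left(-24 + \sqrt{2} \sqrt{7}\right) = - 12 \left(-24 + \sqrt{14}\right) = 288 - 12 \sqrt{14}$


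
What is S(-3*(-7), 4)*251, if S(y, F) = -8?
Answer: -2008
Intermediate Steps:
S(-3*(-7), 4)*251 = -8*251 = -2008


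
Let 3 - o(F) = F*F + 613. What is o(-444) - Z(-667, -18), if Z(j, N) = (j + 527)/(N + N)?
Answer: -1779749/9 ≈ -1.9775e+5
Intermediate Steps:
o(F) = -610 - F² (o(F) = 3 - (F*F + 613) = 3 - (F² + 613) = 3 - (613 + F²) = 3 + (-613 - F²) = -610 - F²)
Z(j, N) = (527 + j)/(2*N) (Z(j, N) = (527 + j)/((2*N)) = (527 + j)*(1/(2*N)) = (527 + j)/(2*N))
o(-444) - Z(-667, -18) = (-610 - 1*(-444)²) - (527 - 667)/(2*(-18)) = (-610 - 1*197136) - (-1)*(-140)/(2*18) = (-610 - 197136) - 1*35/9 = -197746 - 35/9 = -1779749/9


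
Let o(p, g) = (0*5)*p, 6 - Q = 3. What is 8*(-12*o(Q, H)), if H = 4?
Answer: 0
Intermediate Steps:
Q = 3 (Q = 6 - 1*3 = 6 - 3 = 3)
o(p, g) = 0 (o(p, g) = 0*p = 0)
8*(-12*o(Q, H)) = 8*(-12*0) = 8*0 = 0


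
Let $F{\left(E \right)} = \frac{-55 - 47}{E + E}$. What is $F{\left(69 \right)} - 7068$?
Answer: $- \frac{162581}{23} \approx -7068.7$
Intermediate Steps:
$F{\left(E \right)} = - \frac{51}{E}$ ($F{\left(E \right)} = - \frac{102}{2 E} = - 102 \frac{1}{2 E} = - \frac{51}{E}$)
$F{\left(69 \right)} - 7068 = - \frac{51}{69} - 7068 = \left(-51\right) \frac{1}{69} - 7068 = - \frac{17}{23} - 7068 = - \frac{162581}{23}$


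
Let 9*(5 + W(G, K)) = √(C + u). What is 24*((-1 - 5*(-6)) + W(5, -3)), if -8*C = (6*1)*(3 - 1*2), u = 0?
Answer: 576 + 4*I*√3/3 ≈ 576.0 + 2.3094*I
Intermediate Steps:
C = -¾ (C = -6*1*(3 - 1*2)/8 = -3*(3 - 2)/4 = -3/4 = -⅛*6 = -¾ ≈ -0.75000)
W(G, K) = -5 + I*√3/18 (W(G, K) = -5 + √(-¾ + 0)/9 = -5 + √(-¾)/9 = -5 + (I*√3/2)/9 = -5 + I*√3/18)
24*((-1 - 5*(-6)) + W(5, -3)) = 24*((-1 - 5*(-6)) + (-5 + I*√3/18)) = 24*((-1 + 30) + (-5 + I*√3/18)) = 24*(29 + (-5 + I*√3/18)) = 24*(24 + I*√3/18) = 576 + 4*I*√3/3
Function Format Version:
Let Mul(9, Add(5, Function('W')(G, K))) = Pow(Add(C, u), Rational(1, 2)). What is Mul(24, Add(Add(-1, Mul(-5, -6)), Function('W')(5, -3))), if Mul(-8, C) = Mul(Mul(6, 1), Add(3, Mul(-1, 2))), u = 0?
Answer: Add(576, Mul(Rational(4, 3), I, Pow(3, Rational(1, 2)))) ≈ Add(576.00, Mul(2.3094, I))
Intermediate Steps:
C = Rational(-3, 4) (C = Mul(Rational(-1, 8), Mul(Mul(6, 1), Add(3, Mul(-1, 2)))) = Mul(Rational(-1, 8), Mul(6, Add(3, -2))) = Mul(Rational(-1, 8), Mul(6, 1)) = Mul(Rational(-1, 8), 6) = Rational(-3, 4) ≈ -0.75000)
Function('W')(G, K) = Add(-5, Mul(Rational(1, 18), I, Pow(3, Rational(1, 2)))) (Function('W')(G, K) = Add(-5, Mul(Rational(1, 9), Pow(Add(Rational(-3, 4), 0), Rational(1, 2)))) = Add(-5, Mul(Rational(1, 9), Pow(Rational(-3, 4), Rational(1, 2)))) = Add(-5, Mul(Rational(1, 9), Mul(Rational(1, 2), I, Pow(3, Rational(1, 2))))) = Add(-5, Mul(Rational(1, 18), I, Pow(3, Rational(1, 2)))))
Mul(24, Add(Add(-1, Mul(-5, -6)), Function('W')(5, -3))) = Mul(24, Add(Add(-1, Mul(-5, -6)), Add(-5, Mul(Rational(1, 18), I, Pow(3, Rational(1, 2)))))) = Mul(24, Add(Add(-1, 30), Add(-5, Mul(Rational(1, 18), I, Pow(3, Rational(1, 2)))))) = Mul(24, Add(29, Add(-5, Mul(Rational(1, 18), I, Pow(3, Rational(1, 2)))))) = Mul(24, Add(24, Mul(Rational(1, 18), I, Pow(3, Rational(1, 2))))) = Add(576, Mul(Rational(4, 3), I, Pow(3, Rational(1, 2))))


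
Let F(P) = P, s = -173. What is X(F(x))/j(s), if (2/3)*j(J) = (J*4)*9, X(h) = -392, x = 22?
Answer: 196/4671 ≈ 0.041961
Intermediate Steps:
j(J) = 54*J (j(J) = 3*((J*4)*9)/2 = 3*((4*J)*9)/2 = 3*(36*J)/2 = 54*J)
X(F(x))/j(s) = -392/(54*(-173)) = -392/(-9342) = -392*(-1/9342) = 196/4671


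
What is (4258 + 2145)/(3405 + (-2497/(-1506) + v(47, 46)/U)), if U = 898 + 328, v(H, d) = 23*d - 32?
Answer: 5911108734/3145724329 ≈ 1.8791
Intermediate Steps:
v(H, d) = -32 + 23*d
U = 1226
(4258 + 2145)/(3405 + (-2497/(-1506) + v(47, 46)/U)) = (4258 + 2145)/(3405 + (-2497/(-1506) + (-32 + 23*46)/1226)) = 6403/(3405 + (-2497*(-1/1506) + (-32 + 1058)*(1/1226))) = 6403/(3405 + (2497/1506 + 1026*(1/1226))) = 6403/(3405 + (2497/1506 + 513/613)) = 6403/(3405 + 2303239/923178) = 6403/(3145724329/923178) = 6403*(923178/3145724329) = 5911108734/3145724329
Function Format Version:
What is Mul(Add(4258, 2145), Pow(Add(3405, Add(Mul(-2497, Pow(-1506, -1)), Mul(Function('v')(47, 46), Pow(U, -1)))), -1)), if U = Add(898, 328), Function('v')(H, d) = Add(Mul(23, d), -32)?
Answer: Rational(5911108734, 3145724329) ≈ 1.8791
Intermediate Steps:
Function('v')(H, d) = Add(-32, Mul(23, d))
U = 1226
Mul(Add(4258, 2145), Pow(Add(3405, Add(Mul(-2497, Pow(-1506, -1)), Mul(Function('v')(47, 46), Pow(U, -1)))), -1)) = Mul(Add(4258, 2145), Pow(Add(3405, Add(Mul(-2497, Pow(-1506, -1)), Mul(Add(-32, Mul(23, 46)), Pow(1226, -1)))), -1)) = Mul(6403, Pow(Add(3405, Add(Mul(-2497, Rational(-1, 1506)), Mul(Add(-32, 1058), Rational(1, 1226)))), -1)) = Mul(6403, Pow(Add(3405, Add(Rational(2497, 1506), Mul(1026, Rational(1, 1226)))), -1)) = Mul(6403, Pow(Add(3405, Add(Rational(2497, 1506), Rational(513, 613))), -1)) = Mul(6403, Pow(Add(3405, Rational(2303239, 923178)), -1)) = Mul(6403, Pow(Rational(3145724329, 923178), -1)) = Mul(6403, Rational(923178, 3145724329)) = Rational(5911108734, 3145724329)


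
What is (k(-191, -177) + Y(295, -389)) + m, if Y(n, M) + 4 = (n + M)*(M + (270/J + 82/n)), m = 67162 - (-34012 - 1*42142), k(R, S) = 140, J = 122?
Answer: 3235210172/17995 ≈ 1.7978e+5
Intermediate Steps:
m = 143316 (m = 67162 - (-34012 - 42142) = 67162 - 1*(-76154) = 67162 + 76154 = 143316)
Y(n, M) = -4 + (M + n)*(135/61 + M + 82/n) (Y(n, M) = -4 + (n + M)*(M + (270/122 + 82/n)) = -4 + (M + n)*(M + (270*(1/122) + 82/n)) = -4 + (M + n)*(M + (135/61 + 82/n)) = -4 + (M + n)*(135/61 + M + 82/n))
(k(-191, -177) + Y(295, -389)) + m = (140 + (78 + (-389)² + (135/61)*(-389) + (135/61)*295 - 389*295 + 82*(-389)/295)) + 143316 = (140 + (78 + 151321 - 52515/61 + 39825/61 - 114755 + 82*(-389)*(1/295))) + 143316 = (140 + (78 + 151321 - 52515/61 + 39825/61 - 114755 - 31898/295)) + 143316 = (140 + 653719452/17995) + 143316 = 656238752/17995 + 143316 = 3235210172/17995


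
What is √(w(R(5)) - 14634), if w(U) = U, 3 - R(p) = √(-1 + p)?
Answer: I*√14633 ≈ 120.97*I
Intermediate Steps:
R(p) = 3 - √(-1 + p)
√(w(R(5)) - 14634) = √((3 - √(-1 + 5)) - 14634) = √((3 - √4) - 14634) = √((3 - 1*2) - 14634) = √((3 - 2) - 14634) = √(1 - 14634) = √(-14633) = I*√14633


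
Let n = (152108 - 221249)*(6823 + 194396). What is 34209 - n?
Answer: 13912517088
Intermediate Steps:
n = -13912482879 (n = -69141*201219 = -13912482879)
34209 - n = 34209 - 1*(-13912482879) = 34209 + 13912482879 = 13912517088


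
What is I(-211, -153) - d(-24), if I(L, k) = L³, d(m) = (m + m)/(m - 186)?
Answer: -328787593/35 ≈ -9.3939e+6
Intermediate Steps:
d(m) = 2*m/(-186 + m) (d(m) = (2*m)/(-186 + m) = 2*m/(-186 + m))
I(-211, -153) - d(-24) = (-211)³ - 2*(-24)/(-186 - 24) = -9393931 - 2*(-24)/(-210) = -9393931 - 2*(-24)*(-1)/210 = -9393931 - 1*8/35 = -9393931 - 8/35 = -328787593/35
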